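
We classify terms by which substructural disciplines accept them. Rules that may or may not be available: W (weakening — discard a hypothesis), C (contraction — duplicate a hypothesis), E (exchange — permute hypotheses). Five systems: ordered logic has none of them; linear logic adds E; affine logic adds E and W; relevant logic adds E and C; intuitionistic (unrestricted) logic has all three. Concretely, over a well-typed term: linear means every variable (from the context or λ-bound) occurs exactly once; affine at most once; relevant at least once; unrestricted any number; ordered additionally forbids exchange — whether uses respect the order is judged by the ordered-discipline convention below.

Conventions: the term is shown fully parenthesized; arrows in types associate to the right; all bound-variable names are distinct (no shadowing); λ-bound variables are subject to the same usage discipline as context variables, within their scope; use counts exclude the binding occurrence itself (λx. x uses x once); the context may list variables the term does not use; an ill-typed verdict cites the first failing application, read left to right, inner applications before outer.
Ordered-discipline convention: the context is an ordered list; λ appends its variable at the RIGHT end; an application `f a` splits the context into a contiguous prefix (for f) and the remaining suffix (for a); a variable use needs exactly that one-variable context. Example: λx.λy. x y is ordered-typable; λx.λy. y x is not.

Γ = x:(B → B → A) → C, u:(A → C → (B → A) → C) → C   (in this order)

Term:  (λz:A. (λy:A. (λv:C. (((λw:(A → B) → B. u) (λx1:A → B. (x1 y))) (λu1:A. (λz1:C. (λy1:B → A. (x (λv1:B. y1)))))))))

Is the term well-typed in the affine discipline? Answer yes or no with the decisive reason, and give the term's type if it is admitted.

yes — at most one use each (x, u, z, y, v, w, x1, u1, z1, y1, v1); term : A → A → C → C
usage: x: 1; u: 1; z (λ-bound): 0; y (λ-bound): 1; v (λ-bound): 0; w (λ-bound): 0; x1 (λ-bound): 1; u1 (λ-bound): 0; z1 (λ-bound): 0; y1 (λ-bound): 1; v1 (λ-bound): 0
order of uses: u, x1, y, x, y1
typing: ✓ — A → A → C → C
summary: ordered ✗ · linear ✗ · affine ✓ · relevant ✗ · unrestricted ✓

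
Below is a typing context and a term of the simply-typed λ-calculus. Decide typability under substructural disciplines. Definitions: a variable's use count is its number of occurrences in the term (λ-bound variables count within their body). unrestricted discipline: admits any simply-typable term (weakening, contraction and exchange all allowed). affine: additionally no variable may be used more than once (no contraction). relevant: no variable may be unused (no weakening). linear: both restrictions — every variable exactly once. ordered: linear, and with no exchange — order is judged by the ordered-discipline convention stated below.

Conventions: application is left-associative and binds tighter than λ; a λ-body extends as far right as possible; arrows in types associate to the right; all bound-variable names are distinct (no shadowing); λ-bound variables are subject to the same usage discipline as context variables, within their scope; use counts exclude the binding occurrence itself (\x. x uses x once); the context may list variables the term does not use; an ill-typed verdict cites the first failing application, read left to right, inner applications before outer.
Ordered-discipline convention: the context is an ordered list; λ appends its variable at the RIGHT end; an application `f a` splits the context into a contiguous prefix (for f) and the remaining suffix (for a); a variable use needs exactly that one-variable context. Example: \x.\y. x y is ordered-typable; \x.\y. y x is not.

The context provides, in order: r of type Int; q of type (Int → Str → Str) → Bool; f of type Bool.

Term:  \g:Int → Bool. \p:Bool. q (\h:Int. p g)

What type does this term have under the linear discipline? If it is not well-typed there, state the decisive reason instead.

not well-typed under linear — fails simple typing
usage: r: 0, q: 1, f: 0, g (bound): 1, p (bound): 1, h (bound): 0
left-to-right use order: q, p, g
typing: ill-typed: non-function type Bool applied to an argument
across the five disciplines: ordered ✗ | linear ✗ | affine ✗ | relevant ✗ | unrestricted ✗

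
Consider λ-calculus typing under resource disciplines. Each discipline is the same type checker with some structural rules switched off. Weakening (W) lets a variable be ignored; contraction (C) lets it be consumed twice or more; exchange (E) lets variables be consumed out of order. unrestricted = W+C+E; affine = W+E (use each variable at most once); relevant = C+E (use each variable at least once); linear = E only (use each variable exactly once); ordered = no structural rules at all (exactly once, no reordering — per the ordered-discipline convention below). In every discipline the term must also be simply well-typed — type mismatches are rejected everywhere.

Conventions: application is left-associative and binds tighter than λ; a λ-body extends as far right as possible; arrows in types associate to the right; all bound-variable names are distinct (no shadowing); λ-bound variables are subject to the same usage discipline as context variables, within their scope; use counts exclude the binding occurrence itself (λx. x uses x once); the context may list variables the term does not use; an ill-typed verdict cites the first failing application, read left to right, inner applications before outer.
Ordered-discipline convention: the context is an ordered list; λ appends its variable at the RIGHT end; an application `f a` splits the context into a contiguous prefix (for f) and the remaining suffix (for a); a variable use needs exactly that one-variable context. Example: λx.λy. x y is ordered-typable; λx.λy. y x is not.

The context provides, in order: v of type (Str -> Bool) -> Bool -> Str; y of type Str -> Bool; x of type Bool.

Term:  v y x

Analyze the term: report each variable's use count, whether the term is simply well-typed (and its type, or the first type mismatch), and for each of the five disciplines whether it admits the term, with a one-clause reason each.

variable uses: v ×1, y ×1, x ×1
left-to-right use order: v, y, x
typing: ✓ — Str
ordered: ✓ — v, y, x: once each, no exchange needed
linear: ✓ — single use per variable (v, y, x)
affine: ✓ — at most one use each (v, y, x)
relevant: ✓ — every one of v, y, x appears
unrestricted: ✓ — type-checks (Str) and nothing is barred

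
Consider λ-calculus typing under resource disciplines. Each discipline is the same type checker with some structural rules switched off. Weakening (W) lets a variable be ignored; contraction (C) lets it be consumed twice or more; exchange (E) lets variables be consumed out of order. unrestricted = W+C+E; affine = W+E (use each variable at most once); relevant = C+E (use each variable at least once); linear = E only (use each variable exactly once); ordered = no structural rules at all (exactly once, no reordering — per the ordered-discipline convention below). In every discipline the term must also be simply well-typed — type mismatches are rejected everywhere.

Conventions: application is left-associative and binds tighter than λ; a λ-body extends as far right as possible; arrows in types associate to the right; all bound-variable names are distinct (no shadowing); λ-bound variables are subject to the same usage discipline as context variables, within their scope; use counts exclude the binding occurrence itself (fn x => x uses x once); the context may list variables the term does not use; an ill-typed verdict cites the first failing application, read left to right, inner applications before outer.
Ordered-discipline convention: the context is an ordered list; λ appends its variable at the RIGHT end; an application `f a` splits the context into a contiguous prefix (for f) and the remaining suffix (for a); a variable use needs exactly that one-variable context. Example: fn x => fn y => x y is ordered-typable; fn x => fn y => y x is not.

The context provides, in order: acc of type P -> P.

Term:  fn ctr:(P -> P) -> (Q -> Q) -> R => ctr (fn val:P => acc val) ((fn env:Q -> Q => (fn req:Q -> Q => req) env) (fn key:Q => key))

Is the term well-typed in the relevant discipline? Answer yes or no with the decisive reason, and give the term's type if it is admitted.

yes — every one of acc, ctr, val, env, req, key appears; term : ((P -> P) -> (Q -> Q) -> R) -> R
use counts: acc: 1×, ctr [bound]: 1×, val [bound]: 1×, env [bound]: 1×, req [bound]: 1×, key [bound]: 1×
left-to-right use order: ctr, acc, val, req, env, key
typing: the term checks, with type ((P -> P) -> (Q -> Q) -> R) -> R
per-discipline verdicts: ordered ✗, linear ✓, affine ✓, relevant ✓, unrestricted ✓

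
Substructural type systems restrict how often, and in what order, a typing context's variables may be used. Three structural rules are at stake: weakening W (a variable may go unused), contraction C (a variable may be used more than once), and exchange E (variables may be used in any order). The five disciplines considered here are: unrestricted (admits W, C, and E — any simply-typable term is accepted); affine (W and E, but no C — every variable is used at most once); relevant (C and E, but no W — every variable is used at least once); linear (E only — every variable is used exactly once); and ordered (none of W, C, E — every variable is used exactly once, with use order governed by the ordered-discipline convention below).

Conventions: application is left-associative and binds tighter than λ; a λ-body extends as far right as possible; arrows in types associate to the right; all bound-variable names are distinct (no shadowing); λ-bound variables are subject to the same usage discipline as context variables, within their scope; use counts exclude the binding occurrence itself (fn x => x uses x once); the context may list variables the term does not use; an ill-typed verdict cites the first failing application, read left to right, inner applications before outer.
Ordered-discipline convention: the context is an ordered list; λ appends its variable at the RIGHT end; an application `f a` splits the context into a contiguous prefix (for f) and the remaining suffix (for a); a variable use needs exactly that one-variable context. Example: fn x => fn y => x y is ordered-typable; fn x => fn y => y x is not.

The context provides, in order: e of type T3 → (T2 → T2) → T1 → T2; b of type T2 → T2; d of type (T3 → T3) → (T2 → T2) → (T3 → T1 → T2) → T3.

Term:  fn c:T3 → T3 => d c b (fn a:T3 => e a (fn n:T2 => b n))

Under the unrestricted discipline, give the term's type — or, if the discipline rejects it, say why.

term : (T3 → T3) → T3
use counts: e=1, b=2, d=1, c (λ-bound)=1, a (λ-bound)=1, n (λ-bound)=1
use order (left to right): d, c, b, e, a, b, n
typing: well-typed at (T3 → T3) → T3
summary: ordered ✗, linear ✗, affine ✗, relevant ✓, unrestricted ✓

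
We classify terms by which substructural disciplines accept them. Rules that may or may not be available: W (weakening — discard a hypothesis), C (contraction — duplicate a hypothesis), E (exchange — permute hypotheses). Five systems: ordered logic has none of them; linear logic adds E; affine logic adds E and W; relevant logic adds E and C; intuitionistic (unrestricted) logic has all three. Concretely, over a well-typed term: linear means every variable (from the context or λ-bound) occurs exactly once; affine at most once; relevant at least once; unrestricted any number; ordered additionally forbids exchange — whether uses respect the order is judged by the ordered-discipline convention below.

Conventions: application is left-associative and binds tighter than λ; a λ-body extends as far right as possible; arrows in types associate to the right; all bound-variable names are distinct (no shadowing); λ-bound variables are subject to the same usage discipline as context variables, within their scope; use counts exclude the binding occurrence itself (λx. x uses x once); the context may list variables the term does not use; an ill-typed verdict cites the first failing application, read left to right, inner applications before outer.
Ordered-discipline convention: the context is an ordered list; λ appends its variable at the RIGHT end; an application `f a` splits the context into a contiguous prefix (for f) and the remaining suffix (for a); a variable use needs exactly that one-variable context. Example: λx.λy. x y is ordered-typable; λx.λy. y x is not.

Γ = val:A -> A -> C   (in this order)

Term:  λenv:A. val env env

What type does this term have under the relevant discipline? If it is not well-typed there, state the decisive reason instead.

term : A -> C
variable uses: val ×1, env [bound] ×2
uses in reading order: val, env, env
typing: well-typed at A -> C
all disciplines: ordered ✗ · linear ✗ · affine ✗ · relevant ✓ · unrestricted ✓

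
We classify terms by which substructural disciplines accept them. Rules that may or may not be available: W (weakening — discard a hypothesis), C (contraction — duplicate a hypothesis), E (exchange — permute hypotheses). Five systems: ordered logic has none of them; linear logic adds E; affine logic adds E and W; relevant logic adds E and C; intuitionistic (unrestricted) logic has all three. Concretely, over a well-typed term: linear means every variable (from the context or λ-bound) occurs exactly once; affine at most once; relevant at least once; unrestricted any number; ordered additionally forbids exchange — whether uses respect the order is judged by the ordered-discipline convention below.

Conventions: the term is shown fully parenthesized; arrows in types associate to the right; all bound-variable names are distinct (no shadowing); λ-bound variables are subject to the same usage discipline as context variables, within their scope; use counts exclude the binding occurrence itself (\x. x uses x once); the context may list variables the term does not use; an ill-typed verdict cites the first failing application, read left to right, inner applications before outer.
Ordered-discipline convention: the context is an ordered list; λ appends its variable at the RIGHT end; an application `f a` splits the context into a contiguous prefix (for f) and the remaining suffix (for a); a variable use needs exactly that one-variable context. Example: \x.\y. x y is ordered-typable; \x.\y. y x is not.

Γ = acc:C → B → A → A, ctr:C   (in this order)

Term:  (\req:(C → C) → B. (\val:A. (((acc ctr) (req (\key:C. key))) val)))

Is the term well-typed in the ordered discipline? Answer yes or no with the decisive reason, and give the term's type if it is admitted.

yes — acc, ctr, req, val, key: once each, no exchange needed; term : ((C → C) → B) → A → A
use counts: acc=1; ctr=1; req [bound]=1; val [bound]=1; key [bound]=1
use order (left to right): acc, ctr, req, key, val
typing: well-typed — term : ((C → C) → B) → A → A
across the five disciplines: ordered ✓ | linear ✓ | affine ✓ | relevant ✓ | unrestricted ✓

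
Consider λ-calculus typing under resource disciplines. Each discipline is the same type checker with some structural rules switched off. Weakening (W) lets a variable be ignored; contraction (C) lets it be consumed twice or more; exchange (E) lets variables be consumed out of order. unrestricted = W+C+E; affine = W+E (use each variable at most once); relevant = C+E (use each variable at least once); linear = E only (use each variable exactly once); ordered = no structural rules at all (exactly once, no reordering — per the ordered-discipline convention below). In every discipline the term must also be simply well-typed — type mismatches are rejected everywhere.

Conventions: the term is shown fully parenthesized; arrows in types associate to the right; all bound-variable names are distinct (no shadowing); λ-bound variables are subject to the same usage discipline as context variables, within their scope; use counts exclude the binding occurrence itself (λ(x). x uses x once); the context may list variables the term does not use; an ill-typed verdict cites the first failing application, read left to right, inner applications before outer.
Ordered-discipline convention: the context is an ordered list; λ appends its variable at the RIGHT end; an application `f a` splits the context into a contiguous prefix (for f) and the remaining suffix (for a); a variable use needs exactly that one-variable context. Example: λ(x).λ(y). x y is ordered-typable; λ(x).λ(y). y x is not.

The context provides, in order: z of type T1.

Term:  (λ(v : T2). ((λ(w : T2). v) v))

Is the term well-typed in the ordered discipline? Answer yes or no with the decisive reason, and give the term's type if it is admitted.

no — needs contraction — v ×2; needs weakening: z, w unused
variable uses: z ×0, v [bound] ×2, w [bound] ×0
order of uses: v, v
typing: well-typed — term : T2 → T2
summary: ordered ✗ · linear ✗ · affine ✗ · relevant ✗ · unrestricted ✓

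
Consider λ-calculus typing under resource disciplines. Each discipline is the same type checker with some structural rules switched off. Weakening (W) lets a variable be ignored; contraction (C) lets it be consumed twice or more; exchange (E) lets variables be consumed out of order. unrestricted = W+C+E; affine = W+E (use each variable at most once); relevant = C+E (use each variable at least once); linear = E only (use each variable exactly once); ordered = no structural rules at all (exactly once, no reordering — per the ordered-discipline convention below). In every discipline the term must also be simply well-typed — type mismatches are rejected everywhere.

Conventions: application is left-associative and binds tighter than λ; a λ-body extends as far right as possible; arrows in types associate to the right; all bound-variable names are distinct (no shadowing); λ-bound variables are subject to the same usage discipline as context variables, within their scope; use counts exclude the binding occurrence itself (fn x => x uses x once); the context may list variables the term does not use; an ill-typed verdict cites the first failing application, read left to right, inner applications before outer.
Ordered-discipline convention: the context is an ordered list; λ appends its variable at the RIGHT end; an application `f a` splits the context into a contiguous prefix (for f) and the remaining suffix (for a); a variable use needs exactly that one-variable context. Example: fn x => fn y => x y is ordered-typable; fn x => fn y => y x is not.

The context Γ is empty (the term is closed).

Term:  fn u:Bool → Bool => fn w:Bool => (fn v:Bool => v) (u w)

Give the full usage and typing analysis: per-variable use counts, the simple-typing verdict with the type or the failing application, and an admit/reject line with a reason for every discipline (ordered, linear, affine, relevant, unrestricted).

variable uses: u (λ-bound): 1; w (λ-bound): 1; v (λ-bound): 1
use order (left to right): v, u, w
typing: well-typed at (Bool → Bool) → Bool → Bool
ordered ✓ (u, w, v once each; derivable with no W/C/E)
linear ✓ (u, w, v: one use apiece)
affine ✓ (no duplicate uses among u, w, v)
relevant ✓ (at least one use each (u, w, v))
unrestricted ✓ (typability at (Bool → Bool) → Bool → Bool is all that's needed)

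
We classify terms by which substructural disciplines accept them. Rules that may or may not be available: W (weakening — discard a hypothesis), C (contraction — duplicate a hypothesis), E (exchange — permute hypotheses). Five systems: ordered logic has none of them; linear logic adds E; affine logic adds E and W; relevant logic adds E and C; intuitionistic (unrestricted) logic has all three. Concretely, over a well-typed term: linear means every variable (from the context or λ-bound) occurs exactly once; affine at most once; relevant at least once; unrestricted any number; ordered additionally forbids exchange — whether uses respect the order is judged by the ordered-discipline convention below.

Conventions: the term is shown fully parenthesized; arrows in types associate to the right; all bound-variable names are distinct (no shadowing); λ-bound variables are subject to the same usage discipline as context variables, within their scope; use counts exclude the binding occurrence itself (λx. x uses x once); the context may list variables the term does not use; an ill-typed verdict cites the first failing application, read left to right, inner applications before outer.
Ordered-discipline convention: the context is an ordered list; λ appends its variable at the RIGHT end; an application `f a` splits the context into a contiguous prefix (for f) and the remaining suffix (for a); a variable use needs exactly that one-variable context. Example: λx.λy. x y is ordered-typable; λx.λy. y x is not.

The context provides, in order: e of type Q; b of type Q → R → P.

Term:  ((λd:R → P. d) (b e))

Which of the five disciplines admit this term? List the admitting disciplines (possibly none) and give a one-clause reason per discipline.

admitted in: linear, affine, relevant, unrestricted
variable uses: e=1; b=1; d (bound)=1
left-to-right use order: d, b, e
typing: the term checks, with type R → P
ordered: ✗, needs exchange: uses follow d, b, e
linear: ✓, exactly-once usage across e, b, d
affine: ✓, no duplicate uses among e, b, d
relevant: ✓, every one of e, b, d appears
unrestricted: ✓, type-checks (R → P) and nothing is barred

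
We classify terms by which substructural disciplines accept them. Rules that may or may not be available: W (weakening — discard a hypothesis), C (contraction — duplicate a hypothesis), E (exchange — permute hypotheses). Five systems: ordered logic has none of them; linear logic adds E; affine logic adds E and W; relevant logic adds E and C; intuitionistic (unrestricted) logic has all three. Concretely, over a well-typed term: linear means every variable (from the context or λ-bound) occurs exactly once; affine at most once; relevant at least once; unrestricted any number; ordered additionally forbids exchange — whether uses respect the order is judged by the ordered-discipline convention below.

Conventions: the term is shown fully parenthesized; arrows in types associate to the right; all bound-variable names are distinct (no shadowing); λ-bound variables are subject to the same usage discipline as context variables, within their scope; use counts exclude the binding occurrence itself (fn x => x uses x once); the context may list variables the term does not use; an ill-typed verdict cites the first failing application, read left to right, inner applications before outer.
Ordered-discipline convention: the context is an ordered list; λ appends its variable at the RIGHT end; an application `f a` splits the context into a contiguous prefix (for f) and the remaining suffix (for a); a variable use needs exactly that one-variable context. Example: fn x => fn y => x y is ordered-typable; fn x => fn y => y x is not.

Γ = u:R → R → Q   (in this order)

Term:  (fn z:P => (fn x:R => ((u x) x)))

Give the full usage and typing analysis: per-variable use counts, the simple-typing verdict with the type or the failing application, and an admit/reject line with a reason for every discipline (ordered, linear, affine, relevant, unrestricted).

usage: u=1, z (bound)=0, x (bound)=2
use order (left to right): u, x, x
typing: the term checks, with type P → R → Q
ordered ✗ (uses contraction: x ×2; z left unused)
linear ✗ (uses contraction: x ×2; z left unused)
affine ✗ (uses contraction: x ×2)
relevant ✗ (z left unused)
unrestricted ✓ (well-typed at P → R → Q; no restrictions here)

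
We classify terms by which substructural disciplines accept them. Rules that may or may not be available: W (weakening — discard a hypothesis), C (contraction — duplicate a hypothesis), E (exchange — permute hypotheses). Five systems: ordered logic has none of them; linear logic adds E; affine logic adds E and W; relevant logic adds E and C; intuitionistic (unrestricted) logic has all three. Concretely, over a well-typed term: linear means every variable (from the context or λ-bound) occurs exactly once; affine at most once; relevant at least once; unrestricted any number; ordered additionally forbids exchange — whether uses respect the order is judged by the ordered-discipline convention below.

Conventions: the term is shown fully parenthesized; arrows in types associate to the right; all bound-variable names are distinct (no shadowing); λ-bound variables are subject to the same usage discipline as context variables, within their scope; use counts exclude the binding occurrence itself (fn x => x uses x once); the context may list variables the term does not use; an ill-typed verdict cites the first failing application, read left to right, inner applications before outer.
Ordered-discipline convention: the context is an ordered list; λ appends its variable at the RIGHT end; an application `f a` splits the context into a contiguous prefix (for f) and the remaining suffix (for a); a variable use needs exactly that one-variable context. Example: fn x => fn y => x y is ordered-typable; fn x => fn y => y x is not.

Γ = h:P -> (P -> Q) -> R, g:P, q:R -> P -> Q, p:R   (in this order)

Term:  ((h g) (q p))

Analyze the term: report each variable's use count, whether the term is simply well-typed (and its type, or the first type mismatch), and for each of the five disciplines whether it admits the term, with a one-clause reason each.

variable uses: h: 1×; g: 1×; q: 1×; p: 1×
order of uses: h, g, q, p
typing: well-typed at R
ordered ✓ (one use each (h, g, q, p); ordered split holds)
linear ✓ (each of h, g, q, p used exactly once)
affine ✓ (none of h, g, q, p used more than once)
relevant ✓ (none of h, g, q, p goes unused)
unrestricted ✓ (simply typable at R; W, C, E all held)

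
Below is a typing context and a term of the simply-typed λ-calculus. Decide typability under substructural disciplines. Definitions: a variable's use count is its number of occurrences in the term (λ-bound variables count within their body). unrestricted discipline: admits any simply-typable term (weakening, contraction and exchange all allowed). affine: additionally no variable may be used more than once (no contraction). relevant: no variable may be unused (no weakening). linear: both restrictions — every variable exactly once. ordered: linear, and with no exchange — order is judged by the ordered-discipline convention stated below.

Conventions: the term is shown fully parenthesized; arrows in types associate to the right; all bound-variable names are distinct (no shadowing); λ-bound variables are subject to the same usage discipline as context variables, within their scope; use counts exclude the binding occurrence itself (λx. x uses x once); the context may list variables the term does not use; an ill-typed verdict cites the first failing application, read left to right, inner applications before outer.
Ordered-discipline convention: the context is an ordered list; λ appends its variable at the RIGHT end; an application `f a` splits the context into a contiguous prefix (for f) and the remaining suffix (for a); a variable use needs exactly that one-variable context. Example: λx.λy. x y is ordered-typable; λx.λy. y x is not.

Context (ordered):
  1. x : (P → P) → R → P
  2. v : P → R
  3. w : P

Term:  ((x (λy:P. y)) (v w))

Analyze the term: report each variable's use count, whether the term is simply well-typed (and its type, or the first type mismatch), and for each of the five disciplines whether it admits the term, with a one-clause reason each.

counts: x: 1; v: 1; w: 1; y [bound]: 1
uses in reading order: x, y, v, w
typing: well-typed at P
ordered: ✓, single-use (x, v, w, y), ordered derivation ok
linear: ✓, exactly-once usage across x, v, w, y
affine: ✓, at most one use each (x, v, w, y)
relevant: ✓, x, v, w, y: all used, weakening unneeded
unrestricted: ✓, well-typed at P; no restrictions here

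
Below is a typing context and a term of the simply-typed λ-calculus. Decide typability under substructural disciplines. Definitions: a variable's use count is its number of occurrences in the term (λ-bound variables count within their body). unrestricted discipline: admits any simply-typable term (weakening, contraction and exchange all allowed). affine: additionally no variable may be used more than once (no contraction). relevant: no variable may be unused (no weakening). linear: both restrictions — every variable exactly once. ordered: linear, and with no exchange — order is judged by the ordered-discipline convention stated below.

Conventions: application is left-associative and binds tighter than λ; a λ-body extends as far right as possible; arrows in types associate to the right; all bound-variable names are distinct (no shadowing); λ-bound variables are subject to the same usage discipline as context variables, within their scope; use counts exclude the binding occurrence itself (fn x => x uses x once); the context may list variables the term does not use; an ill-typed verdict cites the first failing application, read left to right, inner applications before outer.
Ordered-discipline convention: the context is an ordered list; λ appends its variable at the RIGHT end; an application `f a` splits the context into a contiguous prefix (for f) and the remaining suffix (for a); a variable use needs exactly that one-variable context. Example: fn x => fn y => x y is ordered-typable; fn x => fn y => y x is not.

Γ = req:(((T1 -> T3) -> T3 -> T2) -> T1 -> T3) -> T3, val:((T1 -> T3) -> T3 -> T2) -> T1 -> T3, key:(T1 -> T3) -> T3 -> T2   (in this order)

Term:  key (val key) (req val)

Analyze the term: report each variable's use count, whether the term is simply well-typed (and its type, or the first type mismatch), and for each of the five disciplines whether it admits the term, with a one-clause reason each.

variable uses: req: 1×, val: 2×, key: 2×
uses in reading order: key, val, key, req, val
typing: well-typed at T2
ordered: ✗, needs contraction — val ×2, key ×2
linear: ✗, needs contraction — val ×2, key ×2
affine: ✗, needs contraction — val ×2, key ×2
relevant: ✓, none of req, val, key goes unused
unrestricted: ✓, type-checks (T2) and nothing is barred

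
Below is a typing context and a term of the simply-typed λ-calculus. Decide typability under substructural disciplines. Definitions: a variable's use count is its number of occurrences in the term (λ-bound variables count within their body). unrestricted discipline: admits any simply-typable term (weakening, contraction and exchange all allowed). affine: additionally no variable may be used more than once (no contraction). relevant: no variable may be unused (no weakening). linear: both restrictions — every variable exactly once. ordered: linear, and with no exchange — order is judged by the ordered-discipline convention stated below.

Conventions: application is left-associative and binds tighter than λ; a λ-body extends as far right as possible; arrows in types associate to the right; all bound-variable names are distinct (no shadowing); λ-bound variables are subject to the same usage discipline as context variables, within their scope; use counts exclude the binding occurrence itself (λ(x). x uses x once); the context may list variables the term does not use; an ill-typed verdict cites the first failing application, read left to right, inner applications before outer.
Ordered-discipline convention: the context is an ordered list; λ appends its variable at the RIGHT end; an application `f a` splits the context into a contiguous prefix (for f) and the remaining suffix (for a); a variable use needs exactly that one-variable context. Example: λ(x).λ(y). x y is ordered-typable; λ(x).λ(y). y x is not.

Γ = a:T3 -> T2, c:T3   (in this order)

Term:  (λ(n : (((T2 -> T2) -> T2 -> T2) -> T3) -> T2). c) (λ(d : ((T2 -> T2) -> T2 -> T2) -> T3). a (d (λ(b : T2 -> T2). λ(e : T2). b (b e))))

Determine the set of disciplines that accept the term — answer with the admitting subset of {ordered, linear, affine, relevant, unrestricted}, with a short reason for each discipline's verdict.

admitting disciplines: unrestricted
usage: a=1; c=1; n [bound]=0; d [bound]=1; b [bound]=2; e [bound]=1
use order (left to right): c, a, d, b, b, e
typing: the term checks, with type T3
ordered: ✗ — b ×2 used more than once (contraction); n never used (weakening)
linear: ✗ — b ×2 used more than once (contraction); n never used (weakening)
affine: ✗ — b ×2 used more than once (contraction)
relevant: ✗ — n never used (weakening)
unrestricted: ✓ — simply typable at T3; W, C, E all held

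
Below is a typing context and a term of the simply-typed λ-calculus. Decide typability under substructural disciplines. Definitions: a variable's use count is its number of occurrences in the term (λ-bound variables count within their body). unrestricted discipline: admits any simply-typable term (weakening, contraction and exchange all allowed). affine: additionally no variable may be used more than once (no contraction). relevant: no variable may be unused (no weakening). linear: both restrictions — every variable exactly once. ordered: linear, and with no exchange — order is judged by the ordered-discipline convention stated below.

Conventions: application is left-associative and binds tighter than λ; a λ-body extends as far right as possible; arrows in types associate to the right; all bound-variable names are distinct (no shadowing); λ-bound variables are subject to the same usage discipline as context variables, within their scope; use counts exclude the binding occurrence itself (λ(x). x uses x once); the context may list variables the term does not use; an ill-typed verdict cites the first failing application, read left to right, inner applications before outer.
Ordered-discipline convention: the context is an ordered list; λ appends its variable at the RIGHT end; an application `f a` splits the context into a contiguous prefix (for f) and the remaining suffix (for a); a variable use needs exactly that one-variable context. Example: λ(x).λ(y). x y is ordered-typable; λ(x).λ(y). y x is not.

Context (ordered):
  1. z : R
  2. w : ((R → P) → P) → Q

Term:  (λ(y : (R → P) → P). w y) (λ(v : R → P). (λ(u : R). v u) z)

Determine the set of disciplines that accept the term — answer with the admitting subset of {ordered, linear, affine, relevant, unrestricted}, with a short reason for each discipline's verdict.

accepted by: linear, affine, relevant, unrestricted
usage: z ×1, w ×1, y (λ-bound) ×1, v (λ-bound) ×1, u (λ-bound) ×1
uses in reading order: w, y, v, u, z
typing: well-typed — term : Q
ordered ✗ (no ordered split (uses run w, y, v, u, z))
linear ✓ (z, w, y, v, u: one use apiece)
affine ✓ (z, w, y, v, u: no repeats, contraction unneeded)
relevant ✓ (at least one use each (z, w, y, v, u))
unrestricted ✓ (typability at Q is all that's needed)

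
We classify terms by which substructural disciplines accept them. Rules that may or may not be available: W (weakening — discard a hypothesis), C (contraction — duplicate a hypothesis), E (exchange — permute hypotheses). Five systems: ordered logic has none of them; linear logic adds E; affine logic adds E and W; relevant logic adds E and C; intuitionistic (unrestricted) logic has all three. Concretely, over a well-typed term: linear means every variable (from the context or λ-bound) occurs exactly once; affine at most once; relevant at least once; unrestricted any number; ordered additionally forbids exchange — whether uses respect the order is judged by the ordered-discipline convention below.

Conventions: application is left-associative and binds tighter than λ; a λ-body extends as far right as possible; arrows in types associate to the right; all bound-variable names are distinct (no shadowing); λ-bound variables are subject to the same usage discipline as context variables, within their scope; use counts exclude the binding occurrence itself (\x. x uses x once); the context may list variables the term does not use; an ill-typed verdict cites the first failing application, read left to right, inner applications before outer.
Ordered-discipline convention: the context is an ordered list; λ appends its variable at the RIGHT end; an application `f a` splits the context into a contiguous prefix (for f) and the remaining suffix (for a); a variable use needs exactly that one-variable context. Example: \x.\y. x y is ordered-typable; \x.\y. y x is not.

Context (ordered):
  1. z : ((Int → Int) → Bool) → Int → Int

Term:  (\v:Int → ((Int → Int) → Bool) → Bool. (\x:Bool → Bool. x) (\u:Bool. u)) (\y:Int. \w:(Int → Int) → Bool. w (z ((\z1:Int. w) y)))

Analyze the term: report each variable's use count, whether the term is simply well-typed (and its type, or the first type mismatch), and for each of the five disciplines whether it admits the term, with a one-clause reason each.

variable uses: z ×1, v [bound] ×0, x [bound] ×1, u [bound] ×1, y [bound] ×1, w [bound] ×2, z1 [bound] ×0
use order (left to right): x, u, w, z, w, y
typing: the term checks, with type Bool → Bool
ordered: ✗ — uses contraction: w ×2; needs weakening: v, z1 unused
linear: ✗ — uses contraction: w ×2; needs weakening: v, z1 unused
affine: ✗ — uses contraction: w ×2
relevant: ✗ — needs weakening: v, z1 unused
unrestricted: ✓ — typability at Bool → Bool is all that's needed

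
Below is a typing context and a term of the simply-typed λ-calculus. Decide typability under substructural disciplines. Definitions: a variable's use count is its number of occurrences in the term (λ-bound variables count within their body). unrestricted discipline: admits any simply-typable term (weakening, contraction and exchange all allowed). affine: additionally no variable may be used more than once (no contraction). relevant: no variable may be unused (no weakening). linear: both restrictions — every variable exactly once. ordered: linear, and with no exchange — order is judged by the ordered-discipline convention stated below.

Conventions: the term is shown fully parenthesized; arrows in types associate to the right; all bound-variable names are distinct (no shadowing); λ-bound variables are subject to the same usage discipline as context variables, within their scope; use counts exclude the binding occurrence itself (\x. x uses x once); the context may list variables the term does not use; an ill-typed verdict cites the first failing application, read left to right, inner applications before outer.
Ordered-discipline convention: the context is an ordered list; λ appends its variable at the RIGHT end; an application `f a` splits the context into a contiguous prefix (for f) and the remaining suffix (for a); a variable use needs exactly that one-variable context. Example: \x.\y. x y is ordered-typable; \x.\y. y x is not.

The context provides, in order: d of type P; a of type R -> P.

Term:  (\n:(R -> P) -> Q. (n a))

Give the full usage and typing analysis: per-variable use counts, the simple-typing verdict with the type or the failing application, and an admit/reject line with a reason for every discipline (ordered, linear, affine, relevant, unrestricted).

usage: d=0; a=1; n (bound)=1
order of uses: n, a
typing: well-typed — term : ((R -> P) -> Q) -> Q
ordered ✗ (unused: d — weakening required)
linear ✗ (unused: d — weakening required)
affine ✓ (d, a, n: no repeats, contraction unneeded)
relevant ✗ (unused: d — weakening required)
unrestricted ✓ (typability at ((R -> P) -> Q) -> Q is all that's needed)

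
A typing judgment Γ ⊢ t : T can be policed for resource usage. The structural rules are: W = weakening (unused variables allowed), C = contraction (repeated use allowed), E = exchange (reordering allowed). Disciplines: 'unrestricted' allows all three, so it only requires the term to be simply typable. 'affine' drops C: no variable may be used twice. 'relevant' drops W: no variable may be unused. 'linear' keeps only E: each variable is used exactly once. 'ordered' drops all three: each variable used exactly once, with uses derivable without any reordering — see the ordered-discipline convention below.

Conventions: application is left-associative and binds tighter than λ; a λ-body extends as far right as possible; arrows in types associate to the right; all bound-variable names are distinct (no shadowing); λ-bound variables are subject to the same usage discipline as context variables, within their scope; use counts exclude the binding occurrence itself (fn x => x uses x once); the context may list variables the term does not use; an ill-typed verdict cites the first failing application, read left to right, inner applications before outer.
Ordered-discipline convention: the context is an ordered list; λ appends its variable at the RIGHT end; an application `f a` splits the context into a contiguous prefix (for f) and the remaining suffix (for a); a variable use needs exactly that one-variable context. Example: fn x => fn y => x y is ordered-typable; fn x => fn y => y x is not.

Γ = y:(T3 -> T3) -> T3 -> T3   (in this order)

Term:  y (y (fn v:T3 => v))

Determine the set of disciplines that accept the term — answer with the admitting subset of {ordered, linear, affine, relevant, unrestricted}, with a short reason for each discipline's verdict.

admitted in: relevant, unrestricted
use counts: y=2; v (bound)=1
use order (left to right): y, y, v
typing: ✓ — T3 -> T3
ordered ✗ (uses contraction: y ×2)
linear ✗ (uses contraction: y ×2)
affine ✗ (uses contraction: y ×2)
relevant ✓ (at least one use each (y, v))
unrestricted ✓ (well-typed at T3 -> T3; no restrictions here)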